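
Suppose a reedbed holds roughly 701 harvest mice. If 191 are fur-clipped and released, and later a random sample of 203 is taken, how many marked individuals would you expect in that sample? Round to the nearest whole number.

The marked fraction of the population is 191/701, so in a sample of 203 expect C·(M/N) marked.
E[R] = 191 × 203 / 701 = 38773 / 701 ≈ 55.3 → 55

expected recaptures ≈ 55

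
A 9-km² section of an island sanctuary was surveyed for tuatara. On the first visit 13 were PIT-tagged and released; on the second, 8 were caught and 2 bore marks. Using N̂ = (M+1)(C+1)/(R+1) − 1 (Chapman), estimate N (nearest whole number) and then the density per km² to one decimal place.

density ≈ 4.6 tuatara per km²

N̂ = 14·9/3 − 1 = 126/3 − 1 = 41
Density = N̂ / area = 41 / 9 ≈ 4.56 → 4.6 per km²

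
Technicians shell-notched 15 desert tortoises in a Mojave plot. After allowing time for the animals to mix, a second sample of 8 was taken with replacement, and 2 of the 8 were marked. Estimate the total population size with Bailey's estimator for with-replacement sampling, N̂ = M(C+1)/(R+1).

N̂ = 15·(8+1)/(2+1) = 15·9/3 = 135/3 = 45

N = 45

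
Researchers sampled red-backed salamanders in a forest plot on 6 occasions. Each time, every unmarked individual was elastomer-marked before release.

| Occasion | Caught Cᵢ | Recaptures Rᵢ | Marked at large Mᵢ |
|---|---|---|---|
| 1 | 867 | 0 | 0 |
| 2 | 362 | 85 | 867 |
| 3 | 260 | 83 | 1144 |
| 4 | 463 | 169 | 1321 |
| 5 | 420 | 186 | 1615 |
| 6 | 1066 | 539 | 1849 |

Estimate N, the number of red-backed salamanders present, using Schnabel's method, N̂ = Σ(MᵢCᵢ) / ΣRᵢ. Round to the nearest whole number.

N ≈ 3646

Σ MᵢCᵢ = 0·867 + 867·362 + 1144·260 + 1321·463 + 1615·420 + 1849·1066 = 0 + 313854 + 297440 + 611623 + 678300 + 1971034 = 3872251
Σ Rᵢ = 0 + 85 + 83 + 169 + 186 + 539 = 1062
N̂ = 3872251 / 1062 ≈ 3646.2 → 3646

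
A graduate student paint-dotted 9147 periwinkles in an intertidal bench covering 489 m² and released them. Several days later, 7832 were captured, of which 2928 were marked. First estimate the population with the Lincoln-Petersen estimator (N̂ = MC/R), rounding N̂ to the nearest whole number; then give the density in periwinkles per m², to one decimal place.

density ≈ 50.0 periwinkles per m²

N̂ = 9147·7832/2928 = 71639304/2928 ≈ 24467.0 → 24467
Density = N̂ / area = 24467 / 489 ≈ 50.03 → 50.0 per m²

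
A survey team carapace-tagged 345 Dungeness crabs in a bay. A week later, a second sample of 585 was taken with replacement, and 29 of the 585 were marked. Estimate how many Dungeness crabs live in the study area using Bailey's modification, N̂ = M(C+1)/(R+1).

N̂ = 345·(585+1)/(29+1) = 345·586/30 = 202170/30 = 6739

N = 6739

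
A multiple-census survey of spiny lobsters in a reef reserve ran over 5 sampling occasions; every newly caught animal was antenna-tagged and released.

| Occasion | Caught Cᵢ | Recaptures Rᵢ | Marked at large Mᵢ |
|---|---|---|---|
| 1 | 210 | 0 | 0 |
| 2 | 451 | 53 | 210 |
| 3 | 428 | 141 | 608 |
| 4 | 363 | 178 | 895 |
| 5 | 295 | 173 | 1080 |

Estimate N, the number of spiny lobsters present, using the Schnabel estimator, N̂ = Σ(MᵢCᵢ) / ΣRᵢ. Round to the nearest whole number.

Σ MᵢCᵢ = 0·210 + 210·451 + 608·428 + 895·363 + 1080·295 = 0 + 94710 + 260224 + 324885 + 318600 = 998419
Σ Rᵢ = 0 + 53 + 141 + 178 + 173 = 545
N̂ = 998419 / 545 ≈ 1832.0 → 1832

N ≈ 1832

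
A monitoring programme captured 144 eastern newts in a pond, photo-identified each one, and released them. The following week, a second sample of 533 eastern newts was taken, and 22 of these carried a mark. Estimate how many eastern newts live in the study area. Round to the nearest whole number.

N = (144 × 533) / 22 = 76752 / 22 ≈ 3488.7 → 3489

N ≈ 3489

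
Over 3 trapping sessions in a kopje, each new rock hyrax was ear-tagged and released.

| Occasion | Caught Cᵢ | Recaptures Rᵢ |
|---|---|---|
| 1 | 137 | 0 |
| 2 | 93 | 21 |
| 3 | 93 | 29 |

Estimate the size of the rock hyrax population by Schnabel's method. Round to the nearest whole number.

Marked at large before each occasion: Mᵢ = Σⱼ<ᵢ (Cⱼ − Rⱼ) → M1=0, M2=137, M3=209
Σ MᵢCᵢ = 0·137 + 137·93 + 209·93 = 0 + 12741 + 19437 = 32178
Σ Rᵢ = 0 + 21 + 29 = 50
N̂ = 32178 / 50 ≈ 643.6 → 644

N ≈ 644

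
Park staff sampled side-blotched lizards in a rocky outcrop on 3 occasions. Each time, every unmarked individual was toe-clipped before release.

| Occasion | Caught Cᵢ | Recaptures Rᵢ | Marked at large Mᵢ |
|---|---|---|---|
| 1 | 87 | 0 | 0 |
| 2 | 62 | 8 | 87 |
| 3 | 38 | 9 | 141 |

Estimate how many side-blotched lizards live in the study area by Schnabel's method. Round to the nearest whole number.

Σ MᵢCᵢ = 0·87 + 87·62 + 141·38 = 0 + 5394 + 5358 = 10752
Σ Rᵢ = 0 + 8 + 9 = 17
N̂ = 10752 / 17 ≈ 632.47 → 632

N ≈ 632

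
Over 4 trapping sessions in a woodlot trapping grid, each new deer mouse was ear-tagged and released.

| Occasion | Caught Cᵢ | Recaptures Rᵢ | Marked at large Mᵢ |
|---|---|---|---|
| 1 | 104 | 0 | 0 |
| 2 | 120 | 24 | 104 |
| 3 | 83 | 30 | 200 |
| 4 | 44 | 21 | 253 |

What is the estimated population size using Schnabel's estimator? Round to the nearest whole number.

N ≈ 536

Σ MᵢCᵢ = 0·104 + 104·120 + 200·83 + 253·44 = 0 + 12480 + 16600 + 11132 = 40212
Σ Rᵢ = 0 + 24 + 30 + 21 = 75
N̂ = 40212 / 75 ≈ 536.2 → 536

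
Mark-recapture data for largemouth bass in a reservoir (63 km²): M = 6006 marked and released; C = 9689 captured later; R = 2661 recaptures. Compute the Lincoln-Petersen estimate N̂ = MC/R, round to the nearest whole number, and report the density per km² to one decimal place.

density ≈ 347.1 largemouth bass per km²

N̂ = 6006·9689/2661 = 58192134/2661 ≈ 21868.5 → 21869
Density = N̂ / area = 21869 / 63 ≈ 347.13 → 347.1 per km²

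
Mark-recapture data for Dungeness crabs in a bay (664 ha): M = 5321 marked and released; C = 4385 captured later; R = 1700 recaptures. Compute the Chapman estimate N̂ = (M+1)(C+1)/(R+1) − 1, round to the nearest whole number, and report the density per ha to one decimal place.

density ≈ 20.7 Dungeness crabs per ha

N̂ = 5322·4386/1701 − 1 = 23342292/1701 − 1 ≈ 13721.7 → 13722
Density = N̂ / area = 13722 / 664 ≈ 20.67 → 20.7 per ha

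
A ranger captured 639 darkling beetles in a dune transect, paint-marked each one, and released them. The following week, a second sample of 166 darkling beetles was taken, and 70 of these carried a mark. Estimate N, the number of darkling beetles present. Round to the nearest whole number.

The marked fraction in the recapture sample should equal the marked fraction in the population: 70/166 = 639/N.
N = (639 × 166) / 70 = 106074 / 70 ≈ 1515.3 → 1515

N ≈ 1515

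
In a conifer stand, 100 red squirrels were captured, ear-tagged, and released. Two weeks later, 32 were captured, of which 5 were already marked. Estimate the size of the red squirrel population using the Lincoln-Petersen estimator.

N = 640

The marked fraction in the recapture sample should equal the marked fraction in the population: 5/32 = 100/N.
N = (100 × 32) / 5 = 3200 / 5 = 640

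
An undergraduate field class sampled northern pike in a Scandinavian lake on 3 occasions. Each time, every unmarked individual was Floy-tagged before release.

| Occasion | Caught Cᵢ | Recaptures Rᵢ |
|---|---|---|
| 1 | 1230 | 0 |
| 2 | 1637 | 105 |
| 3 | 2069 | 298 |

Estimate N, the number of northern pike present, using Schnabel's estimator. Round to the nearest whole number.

Marked at large before each occasion: Mᵢ = Σⱼ<ᵢ (Cⱼ − Rⱼ) → M1=0, M2=1230, M3=2762
Σ MᵢCᵢ = 0·1230 + 1230·1637 + 2762·2069 = 0 + 2013510 + 5714578 = 7728088
Σ Rᵢ = 0 + 105 + 298 = 403
N̂ = 7728088 / 403 ≈ 19176.4 → 19176

N ≈ 19,176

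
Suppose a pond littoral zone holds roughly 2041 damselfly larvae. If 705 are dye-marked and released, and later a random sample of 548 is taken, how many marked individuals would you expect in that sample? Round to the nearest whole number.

expected recaptures ≈ 189

The marked fraction of the population is 705/2041, so in a sample of 548 expect C·(M/N) marked.
E[R] = 705 × 548 / 2041 = 386340 / 2041 ≈ 189.3 → 189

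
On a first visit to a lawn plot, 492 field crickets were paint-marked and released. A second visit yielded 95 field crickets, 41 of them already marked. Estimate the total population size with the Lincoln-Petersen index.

N = 1140

N = (492 × 95) / 41 = 46740 / 41 = 1140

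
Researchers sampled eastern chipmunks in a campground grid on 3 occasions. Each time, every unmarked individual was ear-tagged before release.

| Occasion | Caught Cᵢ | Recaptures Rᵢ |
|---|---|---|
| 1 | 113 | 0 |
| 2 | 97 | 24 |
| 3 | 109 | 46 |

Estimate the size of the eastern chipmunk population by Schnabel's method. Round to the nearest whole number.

N ≈ 446

Marked at large before each occasion: Mᵢ = Σⱼ<ᵢ (Cⱼ − Rⱼ) → M1=0, M2=113, M3=186
Σ MᵢCᵢ = 0·113 + 113·97 + 186·109 = 0 + 10961 + 20274 = 31235
Σ Rᵢ = 0 + 24 + 46 = 70
N̂ = 31235 / 70 ≈ 446.2 → 446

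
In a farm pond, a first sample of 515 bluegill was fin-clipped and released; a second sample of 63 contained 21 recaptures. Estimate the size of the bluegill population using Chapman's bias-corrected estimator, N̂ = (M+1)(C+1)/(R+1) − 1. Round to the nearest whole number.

N ≈ 1500

N̂ = (515+1)(63+1)/(21+1) − 1 = 516·64/22 − 1
= 33024/22 − 1 ≈ 1501.1 − 1 ≈ 1500.1 → 1500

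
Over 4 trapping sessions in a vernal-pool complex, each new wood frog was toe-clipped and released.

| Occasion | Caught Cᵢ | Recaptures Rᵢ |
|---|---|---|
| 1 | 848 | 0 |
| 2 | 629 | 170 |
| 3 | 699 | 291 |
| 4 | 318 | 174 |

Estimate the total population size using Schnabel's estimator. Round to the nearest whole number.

Marked at large before each occasion: Mᵢ = Σⱼ<ᵢ (Cⱼ − Rⱼ) → M1=0, M2=848, M3=1307, M4=1715
Σ MᵢCᵢ = 0·848 + 848·629 + 1307·699 + 1715·318 = 0 + 533392 + 913593 + 545370 = 1992355
Σ Rᵢ = 0 + 170 + 291 + 174 = 635
N̂ = 1992355 / 635 ≈ 3137.6 → 3138

N ≈ 3138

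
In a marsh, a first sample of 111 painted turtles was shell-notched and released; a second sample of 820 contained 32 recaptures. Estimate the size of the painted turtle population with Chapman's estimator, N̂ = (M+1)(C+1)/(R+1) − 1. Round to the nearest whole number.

N̂ = (111+1)(820+1)/(32+1) − 1 = 112·821/33 − 1
= 91952/33 − 1 ≈ 2786.4 − 1 ≈ 2785.4 → 2785

N ≈ 2785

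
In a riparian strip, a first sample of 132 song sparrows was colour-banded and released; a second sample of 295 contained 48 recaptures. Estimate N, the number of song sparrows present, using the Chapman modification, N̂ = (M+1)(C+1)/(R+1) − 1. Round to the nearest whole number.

N̂ = (132+1)(295+1)/(48+1) − 1 = 133·296/49 − 1
= 39368/49 − 1 ≈ 803.4 − 1 ≈ 802.4 → 802

N ≈ 802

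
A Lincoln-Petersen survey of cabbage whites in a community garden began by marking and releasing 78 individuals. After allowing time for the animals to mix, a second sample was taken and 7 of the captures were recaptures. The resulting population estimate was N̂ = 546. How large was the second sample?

From N = M·C/R: C = N·R / M = 546·7 / 78 = 3822 / 78 = 49.

C = 49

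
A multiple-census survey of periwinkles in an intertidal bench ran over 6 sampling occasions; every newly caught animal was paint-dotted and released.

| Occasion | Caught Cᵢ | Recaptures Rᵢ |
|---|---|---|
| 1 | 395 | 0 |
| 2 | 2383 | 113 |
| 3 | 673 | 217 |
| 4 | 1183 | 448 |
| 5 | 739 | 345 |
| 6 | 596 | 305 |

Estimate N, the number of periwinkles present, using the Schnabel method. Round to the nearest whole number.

Marked at large before each occasion: Mᵢ = Σⱼ<ᵢ (Cⱼ − Rⱼ) → M1=0, M2=395, M3=2665, M4=3121, M5=3856, M6=4250
Σ MᵢCᵢ = 0·395 + 395·2383 + 2665·673 + 3121·1183 + 3856·739 + 4250·596 = 0 + 941285 + 1793545 + 3692143 + 2849584 + 2533000 = 11809557
Σ Rᵢ = 0 + 113 + 217 + 448 + 345 + 305 = 1428
N̂ = 11809557 / 1428 ≈ 8270.0 → 8270

N ≈ 8270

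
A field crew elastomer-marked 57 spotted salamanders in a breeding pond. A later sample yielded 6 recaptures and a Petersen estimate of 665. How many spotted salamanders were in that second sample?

C = 70

From N = M·C/R: C = N·R / M = 665·6 / 57 = 3990 / 57 = 70.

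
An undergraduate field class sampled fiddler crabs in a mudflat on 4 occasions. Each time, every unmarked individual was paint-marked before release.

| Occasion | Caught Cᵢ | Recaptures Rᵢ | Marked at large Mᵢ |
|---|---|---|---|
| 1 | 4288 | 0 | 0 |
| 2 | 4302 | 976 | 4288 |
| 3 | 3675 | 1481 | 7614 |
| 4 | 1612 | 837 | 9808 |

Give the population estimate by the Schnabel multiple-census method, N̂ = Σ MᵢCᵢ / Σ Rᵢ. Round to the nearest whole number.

Σ MᵢCᵢ = 0·4288 + 4288·4302 + 7614·3675 + 9808·1612 = 0 + 18446976 + 27981450 + 15810496 = 62238922
Σ Rᵢ = 0 + 976 + 1481 + 837 = 3294
N̂ = 62238922 / 3294 ≈ 18894.6 → 18895

N ≈ 18,895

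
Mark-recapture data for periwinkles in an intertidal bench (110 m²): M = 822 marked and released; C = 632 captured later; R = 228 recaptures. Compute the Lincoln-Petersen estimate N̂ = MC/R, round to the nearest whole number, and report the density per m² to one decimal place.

N̂ = 822·632/228 = 519504/228 ≈ 2278.5 → 2279
Density = N̂ / area = 2279 / 110 ≈ 20.72 → 20.7 per m²

density ≈ 20.7 periwinkles per m²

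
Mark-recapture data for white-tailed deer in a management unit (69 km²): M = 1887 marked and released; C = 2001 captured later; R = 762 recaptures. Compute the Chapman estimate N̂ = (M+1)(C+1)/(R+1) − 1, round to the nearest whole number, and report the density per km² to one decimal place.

density ≈ 71.8 white-tailed deer per km²

N̂ = 1888·2002/763 − 1 = 3779776/763 − 1 ≈ 4952.8 → 4953
Density = N̂ / area = 4953 / 69 ≈ 71.78 → 71.8 per km²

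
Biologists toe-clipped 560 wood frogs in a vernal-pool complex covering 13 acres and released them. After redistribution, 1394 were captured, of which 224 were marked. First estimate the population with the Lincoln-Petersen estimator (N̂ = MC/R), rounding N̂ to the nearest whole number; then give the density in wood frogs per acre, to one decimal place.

N̂ = 560·1394/224 = 780640/224 = 3485
Density = N̂ / area = 3485 / 13 ≈ 268.08 → 268.1 per acre

density ≈ 268.1 wood frogs per acre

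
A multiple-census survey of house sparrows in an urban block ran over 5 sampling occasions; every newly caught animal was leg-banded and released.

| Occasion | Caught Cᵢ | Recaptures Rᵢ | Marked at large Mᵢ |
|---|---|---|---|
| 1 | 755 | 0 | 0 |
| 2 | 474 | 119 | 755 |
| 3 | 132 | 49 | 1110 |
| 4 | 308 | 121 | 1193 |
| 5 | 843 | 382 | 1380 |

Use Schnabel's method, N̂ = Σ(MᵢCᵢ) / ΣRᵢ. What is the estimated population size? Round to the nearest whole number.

N ≈ 3033

Σ MᵢCᵢ = 0·755 + 755·474 + 1110·132 + 1193·308 + 1380·843 = 0 + 357870 + 146520 + 367444 + 1163340 = 2035174
Σ Rᵢ = 0 + 119 + 49 + 121 + 382 = 671
N̂ = 2035174 / 671 ≈ 3033.0 → 3033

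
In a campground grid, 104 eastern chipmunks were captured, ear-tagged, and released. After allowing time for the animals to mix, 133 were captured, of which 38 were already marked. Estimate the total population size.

The marked fraction in the recapture sample should equal the marked fraction in the population: 38/133 = 104/N.
N = (104 × 133) / 38 = 13832 / 38 = 364

N = 364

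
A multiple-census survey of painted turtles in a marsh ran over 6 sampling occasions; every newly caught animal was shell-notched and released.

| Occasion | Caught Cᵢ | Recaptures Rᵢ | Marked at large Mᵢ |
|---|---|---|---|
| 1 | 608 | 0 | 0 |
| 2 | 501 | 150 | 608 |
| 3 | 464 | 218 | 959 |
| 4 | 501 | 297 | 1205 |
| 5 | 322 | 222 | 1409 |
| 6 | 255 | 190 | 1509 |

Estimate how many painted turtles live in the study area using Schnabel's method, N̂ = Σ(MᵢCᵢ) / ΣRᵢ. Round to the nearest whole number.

N ≈ 2035

Σ MᵢCᵢ = 0·608 + 608·501 + 959·464 + 1205·501 + 1409·322 + 1509·255 = 0 + 304608 + 444976 + 603705 + 453698 + 384795 = 2191782
Σ Rᵢ = 0 + 150 + 218 + 297 + 222 + 190 = 1077
N̂ = 2191782 / 1077 ≈ 2035.1 → 2035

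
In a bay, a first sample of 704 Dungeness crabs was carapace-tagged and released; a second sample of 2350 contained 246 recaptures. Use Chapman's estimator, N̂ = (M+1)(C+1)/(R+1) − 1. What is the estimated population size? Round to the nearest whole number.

N̂ = (704+1)(2350+1)/(246+1) − 1 = 705·2351/247 − 1
= 1657455/247 − 1 ≈ 6710.3 − 1 ≈ 6709.3 → 6709

N ≈ 6709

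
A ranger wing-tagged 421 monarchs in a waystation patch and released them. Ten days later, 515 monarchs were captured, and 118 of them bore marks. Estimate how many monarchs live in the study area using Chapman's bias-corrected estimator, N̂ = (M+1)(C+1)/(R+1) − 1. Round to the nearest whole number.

N ≈ 1829

N̂ = (421+1)(515+1)/(118+1) − 1 = 422·516/119 − 1
= 217752/119 − 1 ≈ 1829.8 − 1 ≈ 1828.8 → 1829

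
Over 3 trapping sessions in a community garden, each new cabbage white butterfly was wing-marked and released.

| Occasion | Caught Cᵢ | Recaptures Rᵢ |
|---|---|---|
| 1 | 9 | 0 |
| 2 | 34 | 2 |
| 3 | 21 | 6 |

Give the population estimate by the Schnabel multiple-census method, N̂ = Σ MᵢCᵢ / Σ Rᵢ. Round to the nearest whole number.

N ≈ 146

Marked at large before each occasion: Mᵢ = Σⱼ<ᵢ (Cⱼ − Rⱼ) → M1=0, M2=9, M3=41
Σ MᵢCᵢ = 0·9 + 9·34 + 41·21 = 0 + 306 + 861 = 1167
Σ Rᵢ = 0 + 2 + 6 = 8
N̂ = 1167 / 8 ≈ 145.9 → 146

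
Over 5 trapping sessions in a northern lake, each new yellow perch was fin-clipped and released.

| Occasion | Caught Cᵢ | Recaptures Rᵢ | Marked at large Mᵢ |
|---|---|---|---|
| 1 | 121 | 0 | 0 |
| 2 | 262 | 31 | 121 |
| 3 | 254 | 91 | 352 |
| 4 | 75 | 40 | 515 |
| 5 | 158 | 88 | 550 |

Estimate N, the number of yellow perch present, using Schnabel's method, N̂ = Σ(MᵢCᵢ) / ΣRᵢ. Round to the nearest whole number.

N ≈ 987

Σ MᵢCᵢ = 0·121 + 121·262 + 352·254 + 515·75 + 550·158 = 0 + 31702 + 89408 + 38625 + 86900 = 246635
Σ Rᵢ = 0 + 31 + 91 + 40 + 88 = 250
N̂ = 246635 / 250 ≈ 986.5 → 987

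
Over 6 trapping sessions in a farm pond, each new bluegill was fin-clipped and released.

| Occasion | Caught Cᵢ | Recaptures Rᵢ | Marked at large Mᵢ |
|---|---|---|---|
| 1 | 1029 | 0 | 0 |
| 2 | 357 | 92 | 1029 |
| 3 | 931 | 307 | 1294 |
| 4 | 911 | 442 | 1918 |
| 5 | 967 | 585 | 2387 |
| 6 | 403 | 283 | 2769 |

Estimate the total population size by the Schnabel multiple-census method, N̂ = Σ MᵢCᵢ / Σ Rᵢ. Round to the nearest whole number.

N ≈ 3946

Σ MᵢCᵢ = 0·1029 + 1029·357 + 1294·931 + 1918·911 + 2387·967 + 2769·403 = 0 + 367353 + 1204714 + 1747298 + 2308229 + 1115907 = 6743501
Σ Rᵢ = 0 + 92 + 307 + 442 + 585 + 283 = 1709
N̂ = 6743501 / 1709 ≈ 3945.9 → 3946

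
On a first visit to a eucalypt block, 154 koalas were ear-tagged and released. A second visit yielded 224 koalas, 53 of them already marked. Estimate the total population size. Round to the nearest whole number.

If marked individuals mix randomly, R/C ≈ M/N, giving N ≈ M·C/R.
N = (154 × 224) / 53 = 34496 / 53 ≈ 650.9 → 651

N ≈ 651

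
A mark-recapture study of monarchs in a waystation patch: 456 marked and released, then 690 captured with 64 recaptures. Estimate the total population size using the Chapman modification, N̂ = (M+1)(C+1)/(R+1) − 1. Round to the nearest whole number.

N̂ = (456+1)(690+1)/(64+1) − 1 = 457·691/65 − 1
= 315787/65 − 1 ≈ 4858.3 − 1 ≈ 4857.3 → 4857

N ≈ 4857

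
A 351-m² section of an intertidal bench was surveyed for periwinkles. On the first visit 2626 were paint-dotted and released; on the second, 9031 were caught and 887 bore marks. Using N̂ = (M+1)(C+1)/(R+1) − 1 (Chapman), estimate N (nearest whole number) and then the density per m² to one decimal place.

N̂ = 2627·9032/888 − 1 = 23727064/888 − 1 ≈ 26718.7 → 26719
Density = N̂ / area = 26719 / 351 ≈ 76.12 → 76.1 per m²

density ≈ 76.1 periwinkles per m²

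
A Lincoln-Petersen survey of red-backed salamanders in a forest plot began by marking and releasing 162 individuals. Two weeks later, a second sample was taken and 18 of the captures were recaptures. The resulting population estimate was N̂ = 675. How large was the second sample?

From N = M·C/R: C = N·R / M = 675·18 / 162 = 12150 / 162 = 75.

C = 75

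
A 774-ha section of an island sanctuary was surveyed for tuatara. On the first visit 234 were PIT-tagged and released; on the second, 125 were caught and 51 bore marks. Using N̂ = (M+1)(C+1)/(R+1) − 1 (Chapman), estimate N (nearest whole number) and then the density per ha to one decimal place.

density ≈ 0.7 tuatara per ha

N̂ = 235·126/52 − 1 = 29610/52 − 1 ≈ 568.4 → 568
Density = N̂ / area = 568 / 774 ≈ 0.73 → 0.7 per ha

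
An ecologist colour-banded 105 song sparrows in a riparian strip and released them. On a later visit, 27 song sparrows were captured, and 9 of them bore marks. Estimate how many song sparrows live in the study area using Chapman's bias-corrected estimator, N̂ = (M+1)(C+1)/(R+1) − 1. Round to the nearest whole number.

N ≈ 296

N̂ = (105+1)(27+1)/(9+1) − 1 = 106·28/10 − 1
= 2968/10 − 1 ≈ 296.8 − 1 ≈ 295.8 → 296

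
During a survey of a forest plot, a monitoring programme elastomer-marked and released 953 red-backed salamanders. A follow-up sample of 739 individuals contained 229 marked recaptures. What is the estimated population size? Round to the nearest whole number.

Lincoln-Petersen assumes M/N = R/C, so N = M·C / R.
N = (953 × 739) / 229 = 704267 / 229 ≈ 3075.4 → 3075

N ≈ 3075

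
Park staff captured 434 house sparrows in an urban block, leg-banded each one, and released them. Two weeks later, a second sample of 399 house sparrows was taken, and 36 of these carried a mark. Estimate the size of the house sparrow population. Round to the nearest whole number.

The marked fraction in the recapture sample should equal the marked fraction in the population: 36/399 = 434/N.
N = (434 × 399) / 36 = 173166 / 36 ≈ 4810.2 → 4810

N ≈ 4810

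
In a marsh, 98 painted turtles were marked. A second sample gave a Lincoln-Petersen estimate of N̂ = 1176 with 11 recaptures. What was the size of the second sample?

From N = M·C/R: C = N·R / M = 1176·11 / 98 = 12936 / 98 = 132.

C = 132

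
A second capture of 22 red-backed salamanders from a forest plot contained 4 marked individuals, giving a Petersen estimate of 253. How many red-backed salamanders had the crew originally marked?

M = 46

From N = M·C/R: M = N·R / C = 253·4 / 22 = 1012 / 22 = 46.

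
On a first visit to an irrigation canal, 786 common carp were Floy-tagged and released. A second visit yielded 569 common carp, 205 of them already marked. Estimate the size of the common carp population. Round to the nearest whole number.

Lincoln-Petersen assumes M/N = R/C, so N = M·C / R.
N = (786 × 569) / 205 = 447234 / 205 ≈ 2181.6 → 2182

N ≈ 2182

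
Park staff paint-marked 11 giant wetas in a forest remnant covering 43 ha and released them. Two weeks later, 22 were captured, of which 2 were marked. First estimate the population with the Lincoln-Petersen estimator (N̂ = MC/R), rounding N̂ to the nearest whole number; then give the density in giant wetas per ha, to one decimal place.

N̂ = 11·22/2 = 242/2 = 121
Density = N̂ / area = 121 / 43 ≈ 2.81 → 2.8 per ha

density ≈ 2.8 giant wetas per ha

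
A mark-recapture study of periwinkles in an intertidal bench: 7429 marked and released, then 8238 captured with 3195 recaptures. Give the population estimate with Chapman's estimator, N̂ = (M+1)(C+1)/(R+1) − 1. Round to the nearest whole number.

N̂ = (7429+1)(8238+1)/(3195+1) − 1 = 7430·8239/3196 − 1
= 61215770/3196 − 1 ≈ 19153.9 − 1 ≈ 19152.9 → 19153

N ≈ 19,153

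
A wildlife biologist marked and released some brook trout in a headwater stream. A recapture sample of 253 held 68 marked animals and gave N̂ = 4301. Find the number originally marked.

M = 1156

From N = M·C/R: M = N·R / C = 4301·68 / 253 = 292468 / 253 = 1156.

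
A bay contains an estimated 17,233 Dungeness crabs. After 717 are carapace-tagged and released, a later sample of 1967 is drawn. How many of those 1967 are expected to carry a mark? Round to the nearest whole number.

expected recaptures ≈ 82

Expected recaptures E[R] = M·C / N.
E[R] = 717 × 1967 / 17233 = 1410339 / 17233 ≈ 81.8 → 82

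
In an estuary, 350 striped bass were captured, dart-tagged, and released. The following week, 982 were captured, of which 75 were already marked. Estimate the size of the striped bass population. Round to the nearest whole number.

The marked fraction in the recapture sample should equal the marked fraction in the population: 75/982 = 350/N.
N = (350 × 982) / 75 = 343700 / 75 ≈ 4582.7 → 4583

N ≈ 4583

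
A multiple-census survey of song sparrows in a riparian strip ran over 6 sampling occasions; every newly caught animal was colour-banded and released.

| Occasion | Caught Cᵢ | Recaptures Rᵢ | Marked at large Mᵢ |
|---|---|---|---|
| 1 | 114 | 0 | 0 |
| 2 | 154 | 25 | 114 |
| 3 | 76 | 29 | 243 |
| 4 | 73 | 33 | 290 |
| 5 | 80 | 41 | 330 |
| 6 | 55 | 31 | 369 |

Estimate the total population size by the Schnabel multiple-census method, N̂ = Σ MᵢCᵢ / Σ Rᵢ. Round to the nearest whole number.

Σ MᵢCᵢ = 0·114 + 114·154 + 243·76 + 290·73 + 330·80 + 369·55 = 0 + 17556 + 18468 + 21170 + 26400 + 20295 = 103889
Σ Rᵢ = 0 + 25 + 29 + 33 + 41 + 31 = 159
N̂ = 103889 / 159 ≈ 653.4 → 653

N ≈ 653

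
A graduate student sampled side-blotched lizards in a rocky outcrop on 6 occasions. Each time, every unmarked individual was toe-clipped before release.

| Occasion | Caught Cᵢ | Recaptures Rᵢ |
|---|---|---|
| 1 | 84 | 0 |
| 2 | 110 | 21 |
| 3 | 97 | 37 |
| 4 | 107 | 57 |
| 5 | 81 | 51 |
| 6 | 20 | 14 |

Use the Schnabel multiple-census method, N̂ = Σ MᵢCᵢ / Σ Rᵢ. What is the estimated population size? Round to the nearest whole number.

Marked at large before each occasion: Mᵢ = Σⱼ<ᵢ (Cⱼ − Rⱼ) → M1=0, M2=84, M3=173, M4=233, M5=283, M6=313
Σ MᵢCᵢ = 0·84 + 84·110 + 173·97 + 233·107 + 283·81 + 313·20 = 0 + 9240 + 16781 + 24931 + 22923 + 6260 = 80135
Σ Rᵢ = 0 + 21 + 37 + 57 + 51 + 14 = 180
N̂ = 80135 / 180 ≈ 445.2 → 445

N ≈ 445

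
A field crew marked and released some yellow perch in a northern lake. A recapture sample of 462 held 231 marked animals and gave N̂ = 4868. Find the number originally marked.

From N = M·C/R: M = N·R / C = 4868·231 / 462 = 1124508 / 462 = 2434.

M = 2434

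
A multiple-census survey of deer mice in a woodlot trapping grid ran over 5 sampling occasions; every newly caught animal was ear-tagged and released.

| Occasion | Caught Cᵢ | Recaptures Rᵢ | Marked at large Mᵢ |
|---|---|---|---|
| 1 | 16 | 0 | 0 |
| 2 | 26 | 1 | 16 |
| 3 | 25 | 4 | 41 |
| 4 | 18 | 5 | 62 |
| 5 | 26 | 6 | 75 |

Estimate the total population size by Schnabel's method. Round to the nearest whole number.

N ≈ 282

Σ MᵢCᵢ = 0·16 + 16·26 + 41·25 + 62·18 + 75·26 = 0 + 416 + 1025 + 1116 + 1950 = 4507
Σ Rᵢ = 0 + 1 + 4 + 5 + 6 = 16
N̂ = 4507 / 16 ≈ 281.7 → 282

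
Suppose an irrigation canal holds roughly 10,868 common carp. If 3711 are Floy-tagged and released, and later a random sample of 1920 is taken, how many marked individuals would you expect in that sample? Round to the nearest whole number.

Expected recaptures E[R] = M·C / N.
E[R] = 3711 × 1920 / 10868 = 7125120 / 10868 ≈ 655.6 → 656

expected recaptures ≈ 656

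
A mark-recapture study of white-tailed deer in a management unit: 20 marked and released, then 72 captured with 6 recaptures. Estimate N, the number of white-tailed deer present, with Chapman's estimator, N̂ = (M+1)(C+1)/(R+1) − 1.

N̂ = (20+1)(72+1)/(6+1) − 1 = 21·73/7 − 1
= 1533/7 − 1 = 219 − 1 = 218

N = 218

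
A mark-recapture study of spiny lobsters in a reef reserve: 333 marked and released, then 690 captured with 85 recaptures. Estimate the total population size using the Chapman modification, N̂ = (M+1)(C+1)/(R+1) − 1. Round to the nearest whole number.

N ≈ 2683

N̂ = (333+1)(690+1)/(85+1) − 1 = 334·691/86 − 1
= 230794/86 − 1 ≈ 2683.7 − 1 ≈ 2682.7 → 2683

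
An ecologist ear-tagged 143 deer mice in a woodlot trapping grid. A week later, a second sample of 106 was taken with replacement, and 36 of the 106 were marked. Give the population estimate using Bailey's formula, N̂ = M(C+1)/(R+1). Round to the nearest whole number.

N̂ = 143·(106+1)/(36+1) = 143·107/37 = 15301/37 ≈ 413.5 → 414

N ≈ 414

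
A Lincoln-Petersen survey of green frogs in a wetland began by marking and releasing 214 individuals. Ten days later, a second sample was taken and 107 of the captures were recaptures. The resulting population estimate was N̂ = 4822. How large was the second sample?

C = 2411

From N = M·C/R: C = N·R / M = 4822·107 / 214 = 515954 / 214 = 2411.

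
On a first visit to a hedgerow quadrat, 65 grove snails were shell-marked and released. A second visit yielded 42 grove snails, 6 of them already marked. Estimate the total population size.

N = 455

Lincoln-Petersen assumes M/N = R/C, so N = M·C / R.
N = (65 × 42) / 6 = 2730 / 6 = 455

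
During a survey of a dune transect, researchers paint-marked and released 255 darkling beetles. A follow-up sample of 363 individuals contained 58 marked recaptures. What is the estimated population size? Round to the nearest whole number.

N = (255 × 363) / 58 = 92565 / 58 ≈ 1595.9 → 1596

N ≈ 1596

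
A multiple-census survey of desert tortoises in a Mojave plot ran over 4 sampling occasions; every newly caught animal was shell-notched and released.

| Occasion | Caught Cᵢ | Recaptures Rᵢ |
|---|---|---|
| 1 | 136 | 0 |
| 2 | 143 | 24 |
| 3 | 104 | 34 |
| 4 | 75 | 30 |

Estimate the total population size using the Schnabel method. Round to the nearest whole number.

N ≈ 799

Marked at large before each occasion: Mᵢ = Σⱼ<ᵢ (Cⱼ − Rⱼ) → M1=0, M2=136, M3=255, M4=325
Σ MᵢCᵢ = 0·136 + 136·143 + 255·104 + 325·75 = 0 + 19448 + 26520 + 24375 = 70343
Σ Rᵢ = 0 + 24 + 34 + 30 = 88
N̂ = 70343 / 88 ≈ 799.4 → 799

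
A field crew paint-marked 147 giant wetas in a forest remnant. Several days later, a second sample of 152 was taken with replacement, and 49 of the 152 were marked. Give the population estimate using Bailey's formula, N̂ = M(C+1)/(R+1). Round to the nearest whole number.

N̂ = 147·(152+1)/(49+1) = 147·153/50 = 22491/50 ≈ 449.8 → 450

N ≈ 450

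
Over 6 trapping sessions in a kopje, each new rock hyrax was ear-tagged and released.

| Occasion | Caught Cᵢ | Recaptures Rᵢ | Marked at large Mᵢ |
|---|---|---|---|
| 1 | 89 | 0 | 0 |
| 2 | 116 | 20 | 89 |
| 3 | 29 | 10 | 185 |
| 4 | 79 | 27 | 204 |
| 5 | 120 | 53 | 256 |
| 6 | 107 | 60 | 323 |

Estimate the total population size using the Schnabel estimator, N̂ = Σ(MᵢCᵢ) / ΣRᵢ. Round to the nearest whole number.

N ≈ 571

Σ MᵢCᵢ = 0·89 + 89·116 + 185·29 + 204·79 + 256·120 + 323·107 = 0 + 10324 + 5365 + 16116 + 30720 + 34561 = 97086
Σ Rᵢ = 0 + 20 + 10 + 27 + 53 + 60 = 170
N̂ = 97086 / 170 ≈ 571.1 → 571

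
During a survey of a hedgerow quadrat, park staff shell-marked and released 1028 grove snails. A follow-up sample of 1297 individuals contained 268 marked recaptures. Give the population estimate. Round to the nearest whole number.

N = (1028 × 1297) / 268 = 1333316 / 268 ≈ 4975.1 → 4975

N ≈ 4975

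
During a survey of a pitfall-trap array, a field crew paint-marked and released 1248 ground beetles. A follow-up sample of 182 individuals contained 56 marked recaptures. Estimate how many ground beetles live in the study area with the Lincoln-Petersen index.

N = (1248 × 182) / 56 = 227136 / 56 = 4056

N = 4056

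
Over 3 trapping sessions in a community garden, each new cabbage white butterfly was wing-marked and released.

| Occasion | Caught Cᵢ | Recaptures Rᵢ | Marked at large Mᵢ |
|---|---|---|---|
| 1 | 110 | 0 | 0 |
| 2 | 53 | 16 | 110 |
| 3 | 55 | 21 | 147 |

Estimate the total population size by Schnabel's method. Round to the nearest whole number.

Σ MᵢCᵢ = 0·110 + 110·53 + 147·55 = 0 + 5830 + 8085 = 13915
Σ Rᵢ = 0 + 16 + 21 = 37
N̂ = 13915 / 37 ≈ 376.1 → 376

N ≈ 376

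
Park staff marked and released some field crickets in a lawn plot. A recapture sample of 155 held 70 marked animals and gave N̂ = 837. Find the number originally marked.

M = 378

From N = M·C/R: M = N·R / C = 837·70 / 155 = 58590 / 155 = 378.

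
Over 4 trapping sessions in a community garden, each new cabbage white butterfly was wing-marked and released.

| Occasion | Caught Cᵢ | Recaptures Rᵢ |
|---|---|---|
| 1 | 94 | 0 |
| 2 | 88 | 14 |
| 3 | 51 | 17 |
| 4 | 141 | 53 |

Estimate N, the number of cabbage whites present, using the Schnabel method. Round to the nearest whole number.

Marked at large before each occasion: Mᵢ = Σⱼ<ᵢ (Cⱼ − Rⱼ) → M1=0, M2=94, M3=168, M4=202
Σ MᵢCᵢ = 0·94 + 94·88 + 168·51 + 202·141 = 0 + 8272 + 8568 + 28482 = 45322
Σ Rᵢ = 0 + 14 + 17 + 53 = 84
N̂ = 45322 / 84 ≈ 539.5 → 540

N ≈ 540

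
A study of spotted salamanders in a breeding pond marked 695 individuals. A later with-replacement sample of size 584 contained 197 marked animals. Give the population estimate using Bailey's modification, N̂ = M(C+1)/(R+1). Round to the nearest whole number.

N̂ = 695·(584+1)/(197+1) = 695·585/198 = 406575/198 ≈ 2053.4 → 2053

N ≈ 2053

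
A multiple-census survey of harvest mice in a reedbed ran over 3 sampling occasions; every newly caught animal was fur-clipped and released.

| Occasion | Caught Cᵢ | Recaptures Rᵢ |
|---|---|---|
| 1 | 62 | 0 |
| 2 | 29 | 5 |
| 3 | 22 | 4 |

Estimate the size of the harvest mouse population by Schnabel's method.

Marked at large before each occasion: Mᵢ = Σⱼ<ᵢ (Cⱼ − Rⱼ) → M1=0, M2=62, M3=86
Σ MᵢCᵢ = 0·62 + 62·29 + 86·22 = 0 + 1798 + 1892 = 3690
Σ Rᵢ = 0 + 5 + 4 = 9
N̂ = 3690 / 9 = 410

N = 410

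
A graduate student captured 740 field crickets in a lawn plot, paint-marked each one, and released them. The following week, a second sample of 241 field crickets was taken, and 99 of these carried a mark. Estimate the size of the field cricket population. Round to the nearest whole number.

The marked fraction in the recapture sample should equal the marked fraction in the population: 99/241 = 740/N.
N = (740 × 241) / 99 = 178340 / 99 ≈ 1801.4 → 1801

N ≈ 1801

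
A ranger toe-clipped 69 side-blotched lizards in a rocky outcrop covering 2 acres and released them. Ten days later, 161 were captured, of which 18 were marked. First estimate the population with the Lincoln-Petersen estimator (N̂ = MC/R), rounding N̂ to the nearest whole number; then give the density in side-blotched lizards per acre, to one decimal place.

density ≈ 308.5 side-blotched lizards per acre

N̂ = 69·161/18 = 11109/18 ≈ 617.2 → 617
Density = N̂ / area = 617 / 2 ≈ 308.50 → 308.5 per acre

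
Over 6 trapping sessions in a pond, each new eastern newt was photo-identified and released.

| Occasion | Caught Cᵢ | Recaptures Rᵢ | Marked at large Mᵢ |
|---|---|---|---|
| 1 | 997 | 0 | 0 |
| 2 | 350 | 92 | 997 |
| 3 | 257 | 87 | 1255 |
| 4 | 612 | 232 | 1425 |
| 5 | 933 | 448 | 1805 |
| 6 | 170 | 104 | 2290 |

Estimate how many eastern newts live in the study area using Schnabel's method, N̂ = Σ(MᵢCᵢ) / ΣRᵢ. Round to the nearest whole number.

N ≈ 3756

Σ MᵢCᵢ = 0·997 + 997·350 + 1255·257 + 1425·612 + 1805·933 + 2290·170 = 0 + 348950 + 322535 + 872100 + 1684065 + 389300 = 3616950
Σ Rᵢ = 0 + 92 + 87 + 232 + 448 + 104 = 963
N̂ = 3616950 / 963 ≈ 3755.9 → 3756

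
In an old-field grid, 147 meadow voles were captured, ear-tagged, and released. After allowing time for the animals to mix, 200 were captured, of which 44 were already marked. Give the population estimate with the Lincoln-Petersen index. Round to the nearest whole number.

N ≈ 668

N = (147 × 200) / 44 = 29400 / 44 ≈ 668.2 → 668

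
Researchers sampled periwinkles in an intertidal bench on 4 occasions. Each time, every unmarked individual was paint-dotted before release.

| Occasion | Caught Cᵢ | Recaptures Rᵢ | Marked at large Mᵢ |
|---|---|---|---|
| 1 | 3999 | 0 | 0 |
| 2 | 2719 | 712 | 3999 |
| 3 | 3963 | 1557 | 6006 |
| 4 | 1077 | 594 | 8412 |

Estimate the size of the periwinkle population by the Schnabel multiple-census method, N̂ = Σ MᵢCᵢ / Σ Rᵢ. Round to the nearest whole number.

Σ MᵢCᵢ = 0·3999 + 3999·2719 + 6006·3963 + 8412·1077 = 0 + 10873281 + 23801778 + 9059724 = 43734783
Σ Rᵢ = 0 + 712 + 1557 + 594 = 2863
N̂ = 43734783 / 2863 ≈ 15275.9 → 15276

N ≈ 15,276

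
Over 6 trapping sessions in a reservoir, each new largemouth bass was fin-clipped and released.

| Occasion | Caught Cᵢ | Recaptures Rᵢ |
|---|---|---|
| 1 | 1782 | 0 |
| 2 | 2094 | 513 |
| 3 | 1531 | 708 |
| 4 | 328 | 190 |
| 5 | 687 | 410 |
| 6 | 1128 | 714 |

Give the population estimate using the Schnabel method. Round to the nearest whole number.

Marked at large before each occasion: Mᵢ = Σⱼ<ᵢ (Cⱼ − Rⱼ) → M1=0, M2=1782, M3=3363, M4=4186, M5=4324, M6=4601
Σ MᵢCᵢ = 0·1782 + 1782·2094 + 3363·1531 + 4186·328 + 4324·687 + 4601·1128 = 0 + 3731508 + 5148753 + 1373008 + 2970588 + 5189928 = 18413785
Σ Rᵢ = 0 + 513 + 708 + 190 + 410 + 714 = 2535
N̂ = 18413785 / 2535 ≈ 7263.8 → 7264

N ≈ 7264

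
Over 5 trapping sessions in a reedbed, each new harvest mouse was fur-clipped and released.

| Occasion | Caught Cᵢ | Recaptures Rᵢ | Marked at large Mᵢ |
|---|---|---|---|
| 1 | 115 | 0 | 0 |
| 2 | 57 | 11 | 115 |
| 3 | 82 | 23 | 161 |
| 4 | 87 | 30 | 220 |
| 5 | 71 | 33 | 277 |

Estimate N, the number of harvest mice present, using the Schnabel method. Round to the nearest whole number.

N ≈ 604

Σ MᵢCᵢ = 0·115 + 115·57 + 161·82 + 220·87 + 277·71 = 0 + 6555 + 13202 + 19140 + 19667 = 58564
Σ Rᵢ = 0 + 11 + 23 + 30 + 33 = 97
N̂ = 58564 / 97 ≈ 603.8 → 604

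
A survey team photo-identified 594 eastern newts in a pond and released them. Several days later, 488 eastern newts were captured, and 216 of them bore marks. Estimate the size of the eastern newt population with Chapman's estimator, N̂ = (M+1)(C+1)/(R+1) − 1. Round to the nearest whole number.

N ≈ 1340

N̂ = (594+1)(488+1)/(216+1) − 1 = 595·489/217 − 1
= 290955/217 − 1 ≈ 1340.8 − 1 ≈ 1339.8 → 1340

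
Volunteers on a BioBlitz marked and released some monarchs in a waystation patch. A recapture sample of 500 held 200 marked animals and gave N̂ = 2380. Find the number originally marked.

M = 952

From N = M·C/R: M = N·R / C = 2380·200 / 500 = 476000 / 500 = 952.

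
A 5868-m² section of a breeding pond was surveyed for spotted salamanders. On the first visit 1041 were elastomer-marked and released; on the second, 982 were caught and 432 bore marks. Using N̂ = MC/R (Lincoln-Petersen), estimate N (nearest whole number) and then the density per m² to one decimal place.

density ≈ 0.4 spotted salamanders per m²

N̂ = 1041·982/432 = 1022262/432 ≈ 2366.3 → 2366
Density = N̂ / area = 2366 / 5868 ≈ 0.40 → 0.4 per m²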